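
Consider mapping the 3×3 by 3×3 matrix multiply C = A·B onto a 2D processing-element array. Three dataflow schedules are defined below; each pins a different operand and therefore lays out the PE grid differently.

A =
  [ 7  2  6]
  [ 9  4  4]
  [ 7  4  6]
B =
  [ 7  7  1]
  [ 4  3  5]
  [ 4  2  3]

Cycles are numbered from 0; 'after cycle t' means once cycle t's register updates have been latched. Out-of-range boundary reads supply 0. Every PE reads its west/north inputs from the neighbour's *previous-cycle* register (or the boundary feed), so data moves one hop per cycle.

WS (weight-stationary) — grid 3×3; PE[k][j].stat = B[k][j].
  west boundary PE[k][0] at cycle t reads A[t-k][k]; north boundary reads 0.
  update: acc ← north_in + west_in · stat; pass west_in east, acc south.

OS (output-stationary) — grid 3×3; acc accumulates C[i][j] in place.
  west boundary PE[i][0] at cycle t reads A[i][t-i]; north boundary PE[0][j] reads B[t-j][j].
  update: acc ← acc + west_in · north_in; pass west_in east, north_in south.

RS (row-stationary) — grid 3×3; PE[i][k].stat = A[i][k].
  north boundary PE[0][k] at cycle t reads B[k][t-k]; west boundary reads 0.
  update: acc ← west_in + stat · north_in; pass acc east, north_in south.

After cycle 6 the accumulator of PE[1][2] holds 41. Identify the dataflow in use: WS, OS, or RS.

dataflow = OS

WS [3×3] PE[1][2] across cycles:
  c0 r1c2: 0 / 0 / 0
  c1 r1c2: 0 / 0 / 0
  c2 r1c2: 0 / 0 / 0
  c3 r1c2: 17 / 2 / 17
  c4 r1c2: 29 / 4 / 29
  c5 r1c2: 27 / 4 / 27
  c6 r1c2: 0 / 0 / 0
OS [3×3] PE[1][2] across cycles:
  c0 r1c2: 0 / 0 / 0
  c1 r1c2: 0 / 0 / 0
  c2 r1c2: 0 / 0 / 0
  c3 r1c2: 9 / 9 / 1
  c4 r1c2: 29 / 4 / 5
  c5 r1c2: 41 / 4 / 3
  c6 r1c2: 41 / 0 / 0
RS [3×3] PE[1][2] across cycles:
  c0 r1c2: 0 / 0 / 0
  c1 r1c2: 0 / 0 / 0
  c2 r1c2: 0 / 0 / 0
  c3 r1c2: 95 / 95 / 4
  c4 r1c2: 83 / 83 / 2
  c5 r1c2: 41 / 41 / 3
  c6 r1c2: 0 / 0 / 0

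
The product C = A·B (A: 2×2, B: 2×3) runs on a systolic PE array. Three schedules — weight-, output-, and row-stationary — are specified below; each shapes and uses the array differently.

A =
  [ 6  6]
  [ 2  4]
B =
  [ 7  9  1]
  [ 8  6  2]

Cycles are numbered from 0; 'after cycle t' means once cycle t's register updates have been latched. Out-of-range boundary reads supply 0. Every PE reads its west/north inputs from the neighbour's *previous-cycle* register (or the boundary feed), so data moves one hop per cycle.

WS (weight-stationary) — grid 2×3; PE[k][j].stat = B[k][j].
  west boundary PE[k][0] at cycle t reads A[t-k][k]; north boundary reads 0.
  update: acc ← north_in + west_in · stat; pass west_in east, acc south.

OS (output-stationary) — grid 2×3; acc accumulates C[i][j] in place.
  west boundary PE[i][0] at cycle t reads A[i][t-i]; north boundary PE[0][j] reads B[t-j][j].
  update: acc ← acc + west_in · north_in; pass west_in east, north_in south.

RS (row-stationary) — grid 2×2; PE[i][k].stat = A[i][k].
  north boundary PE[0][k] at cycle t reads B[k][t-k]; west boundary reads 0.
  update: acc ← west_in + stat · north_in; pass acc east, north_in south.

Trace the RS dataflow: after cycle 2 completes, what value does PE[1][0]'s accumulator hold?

Tracing RS — 2×2 array, target PE[1][0]:
  t=0 PE[0][0]: acc=42 h=42 v=7
  t=0 PE[1][0]: acc=0 h=0 v=0
  t=1 PE[0][0]: acc=54 h=54 v=9
  t=1 PE[1][0]: acc=14 h=14 v=7
  t=2 PE[0][0]: acc=6 h=6 v=1
  t=2 PE[1][0]: acc=18 h=18 v=9

PE[1][0].acc = 18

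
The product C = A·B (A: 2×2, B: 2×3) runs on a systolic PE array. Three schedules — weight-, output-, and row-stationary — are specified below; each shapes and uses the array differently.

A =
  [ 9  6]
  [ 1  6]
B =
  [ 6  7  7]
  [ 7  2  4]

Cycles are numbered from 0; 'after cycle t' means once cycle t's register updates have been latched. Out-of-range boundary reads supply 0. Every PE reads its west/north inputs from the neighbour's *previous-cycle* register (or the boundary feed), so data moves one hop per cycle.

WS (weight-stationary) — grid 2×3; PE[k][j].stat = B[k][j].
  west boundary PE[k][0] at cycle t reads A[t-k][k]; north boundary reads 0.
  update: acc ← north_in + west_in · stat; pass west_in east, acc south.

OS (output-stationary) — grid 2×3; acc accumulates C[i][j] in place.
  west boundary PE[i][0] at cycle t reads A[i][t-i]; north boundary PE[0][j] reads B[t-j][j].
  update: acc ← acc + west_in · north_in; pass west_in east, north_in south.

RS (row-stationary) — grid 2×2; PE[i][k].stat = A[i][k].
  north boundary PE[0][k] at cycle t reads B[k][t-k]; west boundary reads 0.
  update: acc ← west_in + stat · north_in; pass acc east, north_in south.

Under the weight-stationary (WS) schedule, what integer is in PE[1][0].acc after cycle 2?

PE[1][0].acc = 48

WS on a 2×3 grid — tracing PE[1][0] and its feeders:
  c0 r0c0: 54 / 9 / 54
  c0 r1c0: 0 / 0 / 0
  c1 r0c0: 6 / 1 / 6
  c1 r1c0: 96 / 6 / 96
  c2 r0c0: 0 / 0 / 0
  c2 r1c0: 48 / 6 / 48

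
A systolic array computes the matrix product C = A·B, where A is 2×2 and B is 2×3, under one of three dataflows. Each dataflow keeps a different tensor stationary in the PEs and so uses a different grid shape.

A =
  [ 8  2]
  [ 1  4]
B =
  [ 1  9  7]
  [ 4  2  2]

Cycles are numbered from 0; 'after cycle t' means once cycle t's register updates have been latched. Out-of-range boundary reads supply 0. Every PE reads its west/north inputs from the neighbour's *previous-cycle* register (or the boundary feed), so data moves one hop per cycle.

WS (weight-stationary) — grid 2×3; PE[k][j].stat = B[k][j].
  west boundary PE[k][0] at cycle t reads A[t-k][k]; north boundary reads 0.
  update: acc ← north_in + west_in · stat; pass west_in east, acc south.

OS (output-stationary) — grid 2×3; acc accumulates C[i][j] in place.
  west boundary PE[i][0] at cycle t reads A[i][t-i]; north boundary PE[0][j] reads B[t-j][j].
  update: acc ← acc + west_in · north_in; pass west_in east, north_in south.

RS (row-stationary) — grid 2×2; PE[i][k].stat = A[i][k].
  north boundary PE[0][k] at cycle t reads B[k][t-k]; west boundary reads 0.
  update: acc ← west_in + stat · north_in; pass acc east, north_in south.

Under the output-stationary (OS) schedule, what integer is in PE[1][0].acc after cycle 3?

OS 2×3: PE[1][0] cycle-by-cycle (with neighbour feeds):
  @0  [0,0]  acc 8  |  →8  ↓1
  @0  [1,0]  acc 0  |  →0  ↓0
  @1  [0,0]  acc 16  |  →2  ↓4
  @1  [1,0]  acc 1  |  →1  ↓1
  @2  [0,0]  acc 16  |  →0  ↓0
  @2  [1,0]  acc 17  |  →4  ↓4
  @3  [0,0]  acc 16  |  →0  ↓0
  @3  [1,0]  acc 17  |  →0  ↓0

PE[1][0].acc = 17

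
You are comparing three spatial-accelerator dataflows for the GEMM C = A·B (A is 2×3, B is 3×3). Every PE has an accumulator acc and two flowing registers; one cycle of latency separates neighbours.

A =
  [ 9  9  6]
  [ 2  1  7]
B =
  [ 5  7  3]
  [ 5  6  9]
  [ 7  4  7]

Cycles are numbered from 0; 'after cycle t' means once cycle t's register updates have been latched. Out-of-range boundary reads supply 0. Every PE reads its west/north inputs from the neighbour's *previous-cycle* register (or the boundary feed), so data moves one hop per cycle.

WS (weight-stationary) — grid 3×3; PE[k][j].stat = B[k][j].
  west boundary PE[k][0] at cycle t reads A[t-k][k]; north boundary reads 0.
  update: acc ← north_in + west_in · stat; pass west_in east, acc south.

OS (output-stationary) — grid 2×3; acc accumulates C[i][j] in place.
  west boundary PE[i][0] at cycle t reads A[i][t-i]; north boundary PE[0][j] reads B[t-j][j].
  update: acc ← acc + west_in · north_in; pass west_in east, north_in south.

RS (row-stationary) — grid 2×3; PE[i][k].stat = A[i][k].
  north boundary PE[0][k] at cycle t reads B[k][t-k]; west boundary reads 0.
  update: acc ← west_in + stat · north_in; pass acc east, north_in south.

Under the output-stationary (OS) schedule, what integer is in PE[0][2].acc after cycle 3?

PE[0][2].acc = 108

Tracing OS — 2×3 array, target PE[0][2]:
  c0 r0c1: 0 / 0 / 0
  c0 r0c2: 0 / 0 / 0
  c1 r0c1: 63 / 9 / 7
  c1 r0c2: 0 / 0 / 0
  c2 r0c1: 117 / 9 / 6
  c2 r0c2: 27 / 9 / 3
  c3 r0c1: 141 / 6 / 4
  c3 r0c2: 108 / 9 / 9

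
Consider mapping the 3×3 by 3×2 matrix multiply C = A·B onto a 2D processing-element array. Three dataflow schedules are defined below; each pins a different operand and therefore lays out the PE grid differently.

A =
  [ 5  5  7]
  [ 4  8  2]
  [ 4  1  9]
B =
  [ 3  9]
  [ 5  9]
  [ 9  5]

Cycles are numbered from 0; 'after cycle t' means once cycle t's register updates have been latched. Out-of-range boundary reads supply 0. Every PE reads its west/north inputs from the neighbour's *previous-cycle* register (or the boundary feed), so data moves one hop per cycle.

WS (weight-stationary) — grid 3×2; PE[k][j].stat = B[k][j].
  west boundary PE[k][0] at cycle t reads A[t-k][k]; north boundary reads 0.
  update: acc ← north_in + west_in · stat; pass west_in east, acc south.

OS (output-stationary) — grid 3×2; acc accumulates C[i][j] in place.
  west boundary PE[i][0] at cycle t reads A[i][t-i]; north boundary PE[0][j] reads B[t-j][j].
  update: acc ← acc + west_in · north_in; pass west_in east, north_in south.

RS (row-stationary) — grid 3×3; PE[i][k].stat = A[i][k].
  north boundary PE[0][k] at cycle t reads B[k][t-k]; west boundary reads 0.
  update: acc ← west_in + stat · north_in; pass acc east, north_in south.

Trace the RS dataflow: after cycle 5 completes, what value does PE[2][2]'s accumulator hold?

PE[2][2].acc = 90

RS (3×3). Following PE[2][2] plus its west/north inputs:
  @0  [1,2]  acc 0  |  →0  ↓0
  @0  [2,1]  acc 0  |  →0  ↓0
  @0  [2,2]  acc 0  |  →0  ↓0
  @1  [1,2]  acc 0  |  →0  ↓0
  @1  [2,1]  acc 0  |  →0  ↓0
  @1  [2,2]  acc 0  |  →0  ↓0
  @2  [1,2]  acc 0  |  →0  ↓0
  @2  [2,1]  acc 0  |  →0  ↓0
  @2  [2,2]  acc 0  |  →0  ↓0
  @3  [1,2]  acc 70  |  →70  ↓9
  @3  [2,1]  acc 17  |  →17  ↓5
  @3  [2,2]  acc 0  |  →0  ↓0
  @4  [1,2]  acc 118  |  →118  ↓5
  @4  [2,1]  acc 45  |  →45  ↓9
  @4  [2,2]  acc 98  |  →98  ↓9
  @5  [1,2]  acc 0  |  →0  ↓0
  @5  [2,1]  acc 0  |  →0  ↓0
  @5  [2,2]  acc 90  |  →90  ↓5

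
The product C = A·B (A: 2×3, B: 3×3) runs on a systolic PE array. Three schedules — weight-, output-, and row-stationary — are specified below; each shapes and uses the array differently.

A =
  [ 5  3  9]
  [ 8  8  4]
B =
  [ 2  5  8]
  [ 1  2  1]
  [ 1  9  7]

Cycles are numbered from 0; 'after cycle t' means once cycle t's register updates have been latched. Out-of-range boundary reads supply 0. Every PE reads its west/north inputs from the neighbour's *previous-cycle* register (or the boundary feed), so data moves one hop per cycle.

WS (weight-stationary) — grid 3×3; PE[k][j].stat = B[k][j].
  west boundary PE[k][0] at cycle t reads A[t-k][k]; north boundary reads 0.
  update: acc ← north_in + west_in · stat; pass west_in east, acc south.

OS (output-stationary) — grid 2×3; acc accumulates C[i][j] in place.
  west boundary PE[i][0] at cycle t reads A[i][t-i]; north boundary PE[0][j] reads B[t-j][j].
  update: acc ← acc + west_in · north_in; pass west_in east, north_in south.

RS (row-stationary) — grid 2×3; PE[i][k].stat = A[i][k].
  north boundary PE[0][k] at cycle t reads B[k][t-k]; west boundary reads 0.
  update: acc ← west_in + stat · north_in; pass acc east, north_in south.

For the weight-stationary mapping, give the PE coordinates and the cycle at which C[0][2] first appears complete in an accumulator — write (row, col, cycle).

(row, col, cycle) = (2, 2, 4)

Under WS, C[0][2] lands at PE[2][2]:
  cycle 0: PE[2][2] → acc 0, east 0, south 0
  cycle 1: PE[2][2] → acc 0, east 0, south 0
  cycle 2: PE[2][2] → acc 0, east 0, south 0
  cycle 3: PE[2][2] → acc 0, east 0, south 0
  cycle 4: PE[2][2] → acc 106, east 9, south 106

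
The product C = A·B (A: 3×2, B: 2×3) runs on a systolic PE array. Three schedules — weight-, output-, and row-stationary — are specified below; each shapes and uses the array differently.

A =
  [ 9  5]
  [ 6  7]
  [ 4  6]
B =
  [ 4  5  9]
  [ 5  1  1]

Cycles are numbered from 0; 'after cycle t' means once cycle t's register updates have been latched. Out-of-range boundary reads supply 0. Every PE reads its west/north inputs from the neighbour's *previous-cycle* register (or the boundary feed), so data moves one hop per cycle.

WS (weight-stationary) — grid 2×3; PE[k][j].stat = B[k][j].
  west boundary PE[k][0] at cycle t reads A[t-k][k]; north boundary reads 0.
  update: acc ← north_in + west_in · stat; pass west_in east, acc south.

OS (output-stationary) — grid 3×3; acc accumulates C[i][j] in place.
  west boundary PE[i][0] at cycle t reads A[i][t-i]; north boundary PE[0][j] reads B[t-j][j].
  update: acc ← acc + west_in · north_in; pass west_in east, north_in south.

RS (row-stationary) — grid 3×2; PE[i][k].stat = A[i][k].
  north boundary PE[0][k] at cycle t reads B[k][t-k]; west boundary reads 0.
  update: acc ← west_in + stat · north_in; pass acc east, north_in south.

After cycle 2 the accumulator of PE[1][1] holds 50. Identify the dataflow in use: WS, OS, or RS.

dataflow = WS

WS (2×3 grid), PE[1][1]:
  [0] (1,1) acc=0 (h:0 v:0)
  [1] (1,1) acc=0 (h:0 v:0)
  [2] (1,1) acc=50 (h:5 v:50)
OS (3×3 grid), PE[1][1]:
  [0] (1,1) acc=0 (h:0 v:0)
  [1] (1,1) acc=0 (h:0 v:0)
  [2] (1,1) acc=30 (h:6 v:5)
RS (3×2 grid), PE[1][1]:
  [0] (1,1) acc=0 (h:0 v:0)
  [1] (1,1) acc=0 (h:0 v:0)
  [2] (1,1) acc=59 (h:59 v:5)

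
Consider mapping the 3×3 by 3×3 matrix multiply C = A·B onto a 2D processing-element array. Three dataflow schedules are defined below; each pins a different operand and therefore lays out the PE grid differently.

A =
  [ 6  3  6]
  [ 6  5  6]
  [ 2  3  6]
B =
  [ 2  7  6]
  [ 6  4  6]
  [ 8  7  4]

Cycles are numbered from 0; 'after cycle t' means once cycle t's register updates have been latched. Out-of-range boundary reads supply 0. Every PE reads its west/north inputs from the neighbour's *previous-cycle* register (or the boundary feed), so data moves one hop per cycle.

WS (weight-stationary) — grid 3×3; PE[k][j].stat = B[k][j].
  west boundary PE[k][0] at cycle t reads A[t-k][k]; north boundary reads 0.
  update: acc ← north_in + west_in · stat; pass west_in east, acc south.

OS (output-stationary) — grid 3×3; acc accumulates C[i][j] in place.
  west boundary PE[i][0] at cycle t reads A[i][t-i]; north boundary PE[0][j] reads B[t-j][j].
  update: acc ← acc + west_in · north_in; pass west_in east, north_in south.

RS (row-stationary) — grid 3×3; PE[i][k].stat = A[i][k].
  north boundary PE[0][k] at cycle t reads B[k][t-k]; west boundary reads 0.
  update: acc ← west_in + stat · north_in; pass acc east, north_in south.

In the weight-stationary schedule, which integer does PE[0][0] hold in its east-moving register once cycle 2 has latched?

register = 2

WS (3×3). Following PE[0][0] plus its west/north inputs:
  c0 r0c0: 12 / 6 / 12
  c1 r0c0: 12 / 6 / 12
  c2 r0c0: 4 / 2 / 4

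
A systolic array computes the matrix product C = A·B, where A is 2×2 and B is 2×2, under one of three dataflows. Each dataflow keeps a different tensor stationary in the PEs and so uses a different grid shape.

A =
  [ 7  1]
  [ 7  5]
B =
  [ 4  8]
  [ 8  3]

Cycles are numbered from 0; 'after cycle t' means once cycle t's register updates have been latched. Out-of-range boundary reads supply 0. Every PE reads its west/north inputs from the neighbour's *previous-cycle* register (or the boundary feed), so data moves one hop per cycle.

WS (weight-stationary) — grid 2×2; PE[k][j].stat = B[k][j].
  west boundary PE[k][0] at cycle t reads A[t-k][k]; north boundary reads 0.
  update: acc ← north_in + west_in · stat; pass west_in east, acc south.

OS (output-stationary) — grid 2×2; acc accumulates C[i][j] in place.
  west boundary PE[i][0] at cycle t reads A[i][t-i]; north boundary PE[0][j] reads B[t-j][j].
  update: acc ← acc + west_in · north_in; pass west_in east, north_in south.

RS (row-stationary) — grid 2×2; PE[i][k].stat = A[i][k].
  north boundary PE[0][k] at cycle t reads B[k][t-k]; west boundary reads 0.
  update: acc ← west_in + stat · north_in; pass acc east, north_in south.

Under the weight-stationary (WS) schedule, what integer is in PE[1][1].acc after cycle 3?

WS (2×2). Following PE[1][1] plus its west/north inputs:
  after 0 — PE[0][1] acc=0, pass-E 0, pass-S 0
  after 0 — PE[1][0] acc=0, pass-E 0, pass-S 0
  after 0 — PE[1][1] acc=0, pass-E 0, pass-S 0
  after 1 — PE[0][1] acc=56, pass-E 7, pass-S 56
  after 1 — PE[1][0] acc=36, pass-E 1, pass-S 36
  after 1 — PE[1][1] acc=0, pass-E 0, pass-S 0
  after 2 — PE[0][1] acc=56, pass-E 7, pass-S 56
  after 2 — PE[1][0] acc=68, pass-E 5, pass-S 68
  after 2 — PE[1][1] acc=59, pass-E 1, pass-S 59
  after 3 — PE[0][1] acc=0, pass-E 0, pass-S 0
  after 3 — PE[1][0] acc=0, pass-E 0, pass-S 0
  after 3 — PE[1][1] acc=71, pass-E 5, pass-S 71

PE[1][1].acc = 71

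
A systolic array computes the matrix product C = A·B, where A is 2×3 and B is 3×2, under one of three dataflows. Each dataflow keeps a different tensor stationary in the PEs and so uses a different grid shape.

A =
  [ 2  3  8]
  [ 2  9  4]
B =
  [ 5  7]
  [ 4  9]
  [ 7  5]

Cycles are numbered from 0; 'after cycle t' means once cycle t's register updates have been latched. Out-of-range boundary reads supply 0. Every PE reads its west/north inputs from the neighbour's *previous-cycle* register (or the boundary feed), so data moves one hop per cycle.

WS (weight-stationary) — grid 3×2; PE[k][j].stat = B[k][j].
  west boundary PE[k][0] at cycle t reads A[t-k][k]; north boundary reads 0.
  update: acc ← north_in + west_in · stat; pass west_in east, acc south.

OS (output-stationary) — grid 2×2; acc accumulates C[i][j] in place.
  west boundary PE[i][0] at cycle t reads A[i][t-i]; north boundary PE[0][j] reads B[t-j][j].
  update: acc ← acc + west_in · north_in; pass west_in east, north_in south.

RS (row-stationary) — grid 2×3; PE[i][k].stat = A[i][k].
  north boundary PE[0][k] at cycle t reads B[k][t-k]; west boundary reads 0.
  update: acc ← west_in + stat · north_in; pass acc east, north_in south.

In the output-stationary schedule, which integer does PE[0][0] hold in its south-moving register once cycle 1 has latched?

OS on a 2×2 grid — tracing PE[0][0] and its feeders:
  @0  [0,0]  acc 10  |  →2  ↓5
  @1  [0,0]  acc 22  |  →3  ↓4

register = 4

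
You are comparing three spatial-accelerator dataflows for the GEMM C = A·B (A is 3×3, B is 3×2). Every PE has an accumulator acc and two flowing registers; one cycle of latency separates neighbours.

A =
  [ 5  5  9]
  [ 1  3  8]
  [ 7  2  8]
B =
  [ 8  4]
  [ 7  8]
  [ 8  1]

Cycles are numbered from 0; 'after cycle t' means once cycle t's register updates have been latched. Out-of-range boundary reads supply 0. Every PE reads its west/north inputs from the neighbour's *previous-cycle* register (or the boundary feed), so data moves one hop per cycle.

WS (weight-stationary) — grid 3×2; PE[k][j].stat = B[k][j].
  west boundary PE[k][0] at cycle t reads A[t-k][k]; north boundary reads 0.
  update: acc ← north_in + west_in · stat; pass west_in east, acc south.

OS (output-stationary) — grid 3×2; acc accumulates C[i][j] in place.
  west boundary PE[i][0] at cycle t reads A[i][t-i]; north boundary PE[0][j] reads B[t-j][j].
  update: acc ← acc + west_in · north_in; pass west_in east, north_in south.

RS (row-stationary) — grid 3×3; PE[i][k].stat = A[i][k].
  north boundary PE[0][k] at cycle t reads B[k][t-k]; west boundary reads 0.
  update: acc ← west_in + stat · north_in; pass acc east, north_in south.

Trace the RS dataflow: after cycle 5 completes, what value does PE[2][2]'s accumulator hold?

RS 3×3: PE[2][2] cycle-by-cycle (with neighbour feeds):
  t=0 PE[1][2]: acc=0 h=0 v=0
  t=0 PE[2][1]: acc=0 h=0 v=0
  t=0 PE[2][2]: acc=0 h=0 v=0
  t=1 PE[1][2]: acc=0 h=0 v=0
  t=1 PE[2][1]: acc=0 h=0 v=0
  t=1 PE[2][2]: acc=0 h=0 v=0
  t=2 PE[1][2]: acc=0 h=0 v=0
  t=2 PE[2][1]: acc=0 h=0 v=0
  t=2 PE[2][2]: acc=0 h=0 v=0
  t=3 PE[1][2]: acc=93 h=93 v=8
  t=3 PE[2][1]: acc=70 h=70 v=7
  t=3 PE[2][2]: acc=0 h=0 v=0
  t=4 PE[1][2]: acc=36 h=36 v=1
  t=4 PE[2][1]: acc=44 h=44 v=8
  t=4 PE[2][2]: acc=134 h=134 v=8
  t=5 PE[1][2]: acc=0 h=0 v=0
  t=5 PE[2][1]: acc=0 h=0 v=0
  t=5 PE[2][2]: acc=52 h=52 v=1

PE[2][2].acc = 52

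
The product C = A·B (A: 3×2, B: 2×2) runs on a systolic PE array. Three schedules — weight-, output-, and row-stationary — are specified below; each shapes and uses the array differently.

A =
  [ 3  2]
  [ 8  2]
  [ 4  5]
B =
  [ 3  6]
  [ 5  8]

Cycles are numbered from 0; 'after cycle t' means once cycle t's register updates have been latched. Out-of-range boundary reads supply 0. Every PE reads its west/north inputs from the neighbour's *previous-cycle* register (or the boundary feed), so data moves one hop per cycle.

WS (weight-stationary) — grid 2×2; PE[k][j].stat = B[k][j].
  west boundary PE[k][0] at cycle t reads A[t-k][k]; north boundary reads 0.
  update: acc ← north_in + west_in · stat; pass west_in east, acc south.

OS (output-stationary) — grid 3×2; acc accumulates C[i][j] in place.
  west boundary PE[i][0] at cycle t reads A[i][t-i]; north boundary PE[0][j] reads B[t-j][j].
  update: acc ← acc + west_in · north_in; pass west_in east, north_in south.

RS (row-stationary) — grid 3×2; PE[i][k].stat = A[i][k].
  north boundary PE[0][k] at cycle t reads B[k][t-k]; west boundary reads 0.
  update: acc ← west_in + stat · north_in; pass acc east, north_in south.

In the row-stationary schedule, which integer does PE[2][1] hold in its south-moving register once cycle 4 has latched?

register = 8

Tracing RS — 3×2 array, target PE[2][1]:
  0: (1,1).acc=0  regs=<0,0>
  0: (2,0).acc=0  regs=<0,0>
  0: (2,1).acc=0  regs=<0,0>
  1: (1,1).acc=0  regs=<0,0>
  1: (2,0).acc=0  regs=<0,0>
  1: (2,1).acc=0  regs=<0,0>
  2: (1,1).acc=34  regs=<34,5>
  2: (2,0).acc=12  regs=<12,3>
  2: (2,1).acc=0  regs=<0,0>
  3: (1,1).acc=64  regs=<64,8>
  3: (2,0).acc=24  regs=<24,6>
  3: (2,1).acc=37  regs=<37,5>
  4: (1,1).acc=0  regs=<0,0>
  4: (2,0).acc=0  regs=<0,0>
  4: (2,1).acc=64  regs=<64,8>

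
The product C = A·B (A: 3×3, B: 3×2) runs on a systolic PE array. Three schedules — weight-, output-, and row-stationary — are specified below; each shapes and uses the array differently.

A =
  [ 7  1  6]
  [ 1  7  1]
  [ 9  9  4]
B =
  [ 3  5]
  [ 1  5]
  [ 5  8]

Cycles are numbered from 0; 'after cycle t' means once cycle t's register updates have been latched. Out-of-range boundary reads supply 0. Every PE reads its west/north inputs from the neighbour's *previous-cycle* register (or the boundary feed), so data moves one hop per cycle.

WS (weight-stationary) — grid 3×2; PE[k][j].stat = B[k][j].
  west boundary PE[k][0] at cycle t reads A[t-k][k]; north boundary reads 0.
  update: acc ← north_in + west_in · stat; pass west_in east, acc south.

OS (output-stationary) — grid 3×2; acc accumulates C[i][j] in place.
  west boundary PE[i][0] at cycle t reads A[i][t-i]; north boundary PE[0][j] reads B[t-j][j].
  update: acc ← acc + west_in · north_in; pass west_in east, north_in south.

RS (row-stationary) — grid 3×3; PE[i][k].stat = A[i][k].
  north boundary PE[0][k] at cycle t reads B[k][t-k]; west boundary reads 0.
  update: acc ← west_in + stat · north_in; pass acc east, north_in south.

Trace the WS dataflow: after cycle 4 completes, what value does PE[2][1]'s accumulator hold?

PE[2][1].acc = 48

Tracing WS — 3×2 array, target PE[2][1]:
  c0 r1c1: 0 / 0 / 0
  c0 r2c0: 0 / 0 / 0
  c0 r2c1: 0 / 0 / 0
  c1 r1c1: 0 / 0 / 0
  c1 r2c0: 0 / 0 / 0
  c1 r2c1: 0 / 0 / 0
  c2 r1c1: 40 / 1 / 40
  c2 r2c0: 52 / 6 / 52
  c2 r2c1: 0 / 0 / 0
  c3 r1c1: 40 / 7 / 40
  c3 r2c0: 15 / 1 / 15
  c3 r2c1: 88 / 6 / 88
  c4 r1c1: 90 / 9 / 90
  c4 r2c0: 56 / 4 / 56
  c4 r2c1: 48 / 1 / 48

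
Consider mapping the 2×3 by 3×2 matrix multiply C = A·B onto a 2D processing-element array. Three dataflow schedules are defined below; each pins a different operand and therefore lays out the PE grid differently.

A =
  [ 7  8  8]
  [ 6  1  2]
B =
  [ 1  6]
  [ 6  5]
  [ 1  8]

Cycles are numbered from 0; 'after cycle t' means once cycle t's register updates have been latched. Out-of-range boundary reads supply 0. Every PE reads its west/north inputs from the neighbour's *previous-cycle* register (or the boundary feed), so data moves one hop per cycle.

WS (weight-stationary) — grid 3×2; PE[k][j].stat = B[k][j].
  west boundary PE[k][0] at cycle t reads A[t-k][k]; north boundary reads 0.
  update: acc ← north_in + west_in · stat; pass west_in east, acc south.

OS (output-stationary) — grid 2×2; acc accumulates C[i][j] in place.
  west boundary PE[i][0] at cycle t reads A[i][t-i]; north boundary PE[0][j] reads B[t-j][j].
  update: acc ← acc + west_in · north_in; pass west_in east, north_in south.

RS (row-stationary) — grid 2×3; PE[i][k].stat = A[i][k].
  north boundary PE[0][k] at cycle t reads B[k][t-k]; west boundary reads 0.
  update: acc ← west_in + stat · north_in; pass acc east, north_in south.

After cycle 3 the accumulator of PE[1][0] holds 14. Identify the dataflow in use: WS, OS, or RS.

WS [3×2] PE[1][0] across cycles:
  t=0 PE[1][0]: acc=0 h=0 v=0
  t=1 PE[1][0]: acc=55 h=8 v=55
  t=2 PE[1][0]: acc=12 h=1 v=12
  t=3 PE[1][0]: acc=0 h=0 v=0
OS [2×2] PE[1][0] across cycles:
  t=0 PE[1][0]: acc=0 h=0 v=0
  t=1 PE[1][0]: acc=6 h=6 v=1
  t=2 PE[1][0]: acc=12 h=1 v=6
  t=3 PE[1][0]: acc=14 h=2 v=1
RS [2×3] PE[1][0] across cycles:
  t=0 PE[1][0]: acc=0 h=0 v=0
  t=1 PE[1][0]: acc=6 h=6 v=1
  t=2 PE[1][0]: acc=36 h=36 v=6
  t=3 PE[1][0]: acc=0 h=0 v=0

dataflow = OS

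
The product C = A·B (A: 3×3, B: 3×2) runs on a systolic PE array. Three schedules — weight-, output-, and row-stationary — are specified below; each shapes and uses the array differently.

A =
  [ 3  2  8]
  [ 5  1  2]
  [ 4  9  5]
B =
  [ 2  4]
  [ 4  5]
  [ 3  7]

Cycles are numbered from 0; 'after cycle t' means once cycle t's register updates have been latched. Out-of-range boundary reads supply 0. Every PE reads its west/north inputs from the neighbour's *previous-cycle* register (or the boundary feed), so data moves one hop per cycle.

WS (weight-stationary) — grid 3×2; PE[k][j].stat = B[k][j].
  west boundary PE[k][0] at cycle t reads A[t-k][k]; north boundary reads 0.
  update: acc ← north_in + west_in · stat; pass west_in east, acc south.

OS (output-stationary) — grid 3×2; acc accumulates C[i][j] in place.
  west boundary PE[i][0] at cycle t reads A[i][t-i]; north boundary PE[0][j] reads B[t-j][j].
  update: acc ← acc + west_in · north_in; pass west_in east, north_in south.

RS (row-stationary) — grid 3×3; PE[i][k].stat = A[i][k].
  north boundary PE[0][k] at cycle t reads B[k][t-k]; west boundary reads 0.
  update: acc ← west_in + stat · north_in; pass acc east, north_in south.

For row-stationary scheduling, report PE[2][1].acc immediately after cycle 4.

PE[2][1].acc = 61

RS (3×3). Following PE[2][1] plus its west/north inputs:
  c0 r1c1: 0 / 0 / 0
  c0 r2c0: 0 / 0 / 0
  c0 r2c1: 0 / 0 / 0
  c1 r1c1: 0 / 0 / 0
  c1 r2c0: 0 / 0 / 0
  c1 r2c1: 0 / 0 / 0
  c2 r1c1: 14 / 14 / 4
  c2 r2c0: 8 / 8 / 2
  c2 r2c1: 0 / 0 / 0
  c3 r1c1: 25 / 25 / 5
  c3 r2c0: 16 / 16 / 4
  c3 r2c1: 44 / 44 / 4
  c4 r1c1: 0 / 0 / 0
  c4 r2c0: 0 / 0 / 0
  c4 r2c1: 61 / 61 / 5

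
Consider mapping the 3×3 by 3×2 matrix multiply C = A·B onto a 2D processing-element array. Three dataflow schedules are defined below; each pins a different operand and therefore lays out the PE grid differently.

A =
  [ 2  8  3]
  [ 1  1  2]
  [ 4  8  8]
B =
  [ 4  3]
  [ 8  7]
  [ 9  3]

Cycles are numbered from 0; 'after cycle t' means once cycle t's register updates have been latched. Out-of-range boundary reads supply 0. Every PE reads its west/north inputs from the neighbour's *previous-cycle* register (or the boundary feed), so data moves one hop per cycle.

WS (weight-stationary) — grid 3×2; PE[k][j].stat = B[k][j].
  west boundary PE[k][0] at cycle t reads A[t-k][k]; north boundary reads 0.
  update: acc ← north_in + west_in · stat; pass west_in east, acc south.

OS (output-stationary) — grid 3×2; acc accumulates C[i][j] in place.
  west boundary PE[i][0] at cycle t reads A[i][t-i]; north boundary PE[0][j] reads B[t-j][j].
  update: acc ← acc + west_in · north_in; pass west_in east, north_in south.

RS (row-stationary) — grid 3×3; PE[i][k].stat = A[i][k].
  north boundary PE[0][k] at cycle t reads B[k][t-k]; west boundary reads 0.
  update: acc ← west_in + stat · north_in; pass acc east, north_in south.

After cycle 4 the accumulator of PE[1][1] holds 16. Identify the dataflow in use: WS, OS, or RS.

dataflow = OS

Under WS (3×2), PE[1][1]:
  t=0 PE[1][1]: acc=0 h=0 v=0
  t=1 PE[1][1]: acc=0 h=0 v=0
  t=2 PE[1][1]: acc=62 h=8 v=62
  t=3 PE[1][1]: acc=10 h=1 v=10
  t=4 PE[1][1]: acc=68 h=8 v=68
Under OS (3×2), PE[1][1]:
  t=0 PE[1][1]: acc=0 h=0 v=0
  t=1 PE[1][1]: acc=0 h=0 v=0
  t=2 PE[1][1]: acc=3 h=1 v=3
  t=3 PE[1][1]: acc=10 h=1 v=7
  t=4 PE[1][1]: acc=16 h=2 v=3
Under RS (3×3), PE[1][1]:
  t=0 PE[1][1]: acc=0 h=0 v=0
  t=1 PE[1][1]: acc=0 h=0 v=0
  t=2 PE[1][1]: acc=12 h=12 v=8
  t=3 PE[1][1]: acc=10 h=10 v=7
  t=4 PE[1][1]: acc=0 h=0 v=0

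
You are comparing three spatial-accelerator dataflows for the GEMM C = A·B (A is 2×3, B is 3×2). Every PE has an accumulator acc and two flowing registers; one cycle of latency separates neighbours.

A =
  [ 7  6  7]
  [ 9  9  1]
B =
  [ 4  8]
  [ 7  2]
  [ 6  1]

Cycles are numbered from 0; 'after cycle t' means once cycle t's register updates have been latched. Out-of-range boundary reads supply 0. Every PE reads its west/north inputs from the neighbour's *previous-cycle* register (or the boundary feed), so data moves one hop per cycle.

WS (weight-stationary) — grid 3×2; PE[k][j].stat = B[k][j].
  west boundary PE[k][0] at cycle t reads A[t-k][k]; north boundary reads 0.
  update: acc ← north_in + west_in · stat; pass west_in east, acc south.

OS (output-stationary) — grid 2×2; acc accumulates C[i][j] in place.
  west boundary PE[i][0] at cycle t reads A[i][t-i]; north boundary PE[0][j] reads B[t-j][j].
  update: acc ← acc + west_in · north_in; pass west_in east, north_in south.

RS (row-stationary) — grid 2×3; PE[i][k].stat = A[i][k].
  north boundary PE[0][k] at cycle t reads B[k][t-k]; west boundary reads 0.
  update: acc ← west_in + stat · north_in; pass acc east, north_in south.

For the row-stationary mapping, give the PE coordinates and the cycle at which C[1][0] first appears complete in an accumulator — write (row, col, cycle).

(row, col, cycle) = (1, 2, 3)

RS — PE[1][2] is where C[1][0] collects:
  after 0 — PE[1][2] acc=0, pass-E 0, pass-S 0
  after 1 — PE[1][2] acc=0, pass-E 0, pass-S 0
  after 2 — PE[1][2] acc=0, pass-E 0, pass-S 0
  after 3 — PE[1][2] acc=105, pass-E 105, pass-S 6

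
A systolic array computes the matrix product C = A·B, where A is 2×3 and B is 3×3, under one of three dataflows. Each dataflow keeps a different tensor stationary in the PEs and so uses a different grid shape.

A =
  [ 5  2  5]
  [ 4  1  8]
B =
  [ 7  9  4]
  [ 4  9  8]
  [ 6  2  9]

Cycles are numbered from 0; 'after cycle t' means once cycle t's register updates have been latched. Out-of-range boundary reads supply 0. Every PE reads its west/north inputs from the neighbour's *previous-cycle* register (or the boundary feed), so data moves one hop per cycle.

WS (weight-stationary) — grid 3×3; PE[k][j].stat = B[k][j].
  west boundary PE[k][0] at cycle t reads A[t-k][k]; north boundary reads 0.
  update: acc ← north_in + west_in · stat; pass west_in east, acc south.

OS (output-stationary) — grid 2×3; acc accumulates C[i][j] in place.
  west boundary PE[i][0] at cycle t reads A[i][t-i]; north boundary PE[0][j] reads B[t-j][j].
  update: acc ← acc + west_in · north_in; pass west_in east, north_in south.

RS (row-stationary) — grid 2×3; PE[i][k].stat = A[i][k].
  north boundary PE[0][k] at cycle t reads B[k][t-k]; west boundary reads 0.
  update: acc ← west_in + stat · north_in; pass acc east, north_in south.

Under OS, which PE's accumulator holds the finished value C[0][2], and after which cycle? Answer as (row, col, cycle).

OS: C[0][2] accumulates in PE[0][2]:
  after 0 — PE[0][2] acc=0, pass-E 0, pass-S 0
  after 1 — PE[0][2] acc=0, pass-E 0, pass-S 0
  after 2 — PE[0][2] acc=20, pass-E 5, pass-S 4
  after 3 — PE[0][2] acc=36, pass-E 2, pass-S 8
  after 4 — PE[0][2] acc=81, pass-E 5, pass-S 9

(row, col, cycle) = (0, 2, 4)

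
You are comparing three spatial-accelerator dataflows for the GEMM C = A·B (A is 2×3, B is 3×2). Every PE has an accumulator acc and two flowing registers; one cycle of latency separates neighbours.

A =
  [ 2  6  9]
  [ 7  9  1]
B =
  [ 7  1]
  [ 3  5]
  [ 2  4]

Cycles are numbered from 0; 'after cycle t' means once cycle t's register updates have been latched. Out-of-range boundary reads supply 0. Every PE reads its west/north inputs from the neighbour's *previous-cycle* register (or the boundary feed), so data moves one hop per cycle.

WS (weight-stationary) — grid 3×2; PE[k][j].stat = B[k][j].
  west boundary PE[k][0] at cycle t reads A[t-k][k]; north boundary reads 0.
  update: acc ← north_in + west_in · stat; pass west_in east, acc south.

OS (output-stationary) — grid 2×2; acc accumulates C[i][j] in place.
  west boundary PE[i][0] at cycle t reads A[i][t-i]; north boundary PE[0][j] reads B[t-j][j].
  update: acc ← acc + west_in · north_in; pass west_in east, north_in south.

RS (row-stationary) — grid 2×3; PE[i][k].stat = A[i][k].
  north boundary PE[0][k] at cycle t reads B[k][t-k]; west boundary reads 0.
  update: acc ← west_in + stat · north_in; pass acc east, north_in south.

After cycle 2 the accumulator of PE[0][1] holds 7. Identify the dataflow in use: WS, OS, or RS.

WS [3×2] PE[0][1] across cycles:
  cycle 0: PE[0][1] → acc 0, east 0, south 0
  cycle 1: PE[0][1] → acc 2, east 2, south 2
  cycle 2: PE[0][1] → acc 7, east 7, south 7
OS [2×2] PE[0][1] across cycles:
  cycle 0: PE[0][1] → acc 0, east 0, south 0
  cycle 1: PE[0][1] → acc 2, east 2, south 1
  cycle 2: PE[0][1] → acc 32, east 6, south 5
RS [2×3] PE[0][1] across cycles:
  cycle 0: PE[0][1] → acc 0, east 0, south 0
  cycle 1: PE[0][1] → acc 32, east 32, south 3
  cycle 2: PE[0][1] → acc 32, east 32, south 5

dataflow = WS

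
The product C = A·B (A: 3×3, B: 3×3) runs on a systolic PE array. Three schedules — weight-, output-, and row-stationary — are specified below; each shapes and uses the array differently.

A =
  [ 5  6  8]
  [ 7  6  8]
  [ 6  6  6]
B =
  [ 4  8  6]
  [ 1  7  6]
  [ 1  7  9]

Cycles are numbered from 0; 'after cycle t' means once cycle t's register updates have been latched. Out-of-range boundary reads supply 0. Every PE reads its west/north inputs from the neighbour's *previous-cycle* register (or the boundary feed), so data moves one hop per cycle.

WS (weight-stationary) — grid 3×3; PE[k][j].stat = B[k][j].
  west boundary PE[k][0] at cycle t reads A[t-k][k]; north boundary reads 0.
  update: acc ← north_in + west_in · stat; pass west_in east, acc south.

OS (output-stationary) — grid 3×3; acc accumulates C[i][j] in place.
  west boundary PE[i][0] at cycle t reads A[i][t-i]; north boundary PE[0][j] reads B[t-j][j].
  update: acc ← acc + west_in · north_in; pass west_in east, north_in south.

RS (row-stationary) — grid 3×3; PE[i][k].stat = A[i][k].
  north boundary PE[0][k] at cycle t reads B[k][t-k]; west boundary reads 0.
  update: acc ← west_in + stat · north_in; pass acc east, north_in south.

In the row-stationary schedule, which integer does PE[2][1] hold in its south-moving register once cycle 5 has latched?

RS 3×3: PE[2][1] cycle-by-cycle (with neighbour feeds):
  step 0 · PE1,1: acc=0; fwd→0 fwd↓0
  step 0 · PE2,0: acc=0; fwd→0 fwd↓0
  step 0 · PE2,1: acc=0; fwd→0 fwd↓0
  step 1 · PE1,1: acc=0; fwd→0 fwd↓0
  step 1 · PE2,0: acc=0; fwd→0 fwd↓0
  step 1 · PE2,1: acc=0; fwd→0 fwd↓0
  step 2 · PE1,1: acc=34; fwd→34 fwd↓1
  step 2 · PE2,0: acc=24; fwd→24 fwd↓4
  step 2 · PE2,1: acc=0; fwd→0 fwd↓0
  step 3 · PE1,1: acc=98; fwd→98 fwd↓7
  step 3 · PE2,0: acc=48; fwd→48 fwd↓8
  step 3 · PE2,1: acc=30; fwd→30 fwd↓1
  step 4 · PE1,1: acc=78; fwd→78 fwd↓6
  step 4 · PE2,0: acc=36; fwd→36 fwd↓6
  step 4 · PE2,1: acc=90; fwd→90 fwd↓7
  step 5 · PE1,1: acc=0; fwd→0 fwd↓0
  step 5 · PE2,0: acc=0; fwd→0 fwd↓0
  step 5 · PE2,1: acc=72; fwd→72 fwd↓6

register = 6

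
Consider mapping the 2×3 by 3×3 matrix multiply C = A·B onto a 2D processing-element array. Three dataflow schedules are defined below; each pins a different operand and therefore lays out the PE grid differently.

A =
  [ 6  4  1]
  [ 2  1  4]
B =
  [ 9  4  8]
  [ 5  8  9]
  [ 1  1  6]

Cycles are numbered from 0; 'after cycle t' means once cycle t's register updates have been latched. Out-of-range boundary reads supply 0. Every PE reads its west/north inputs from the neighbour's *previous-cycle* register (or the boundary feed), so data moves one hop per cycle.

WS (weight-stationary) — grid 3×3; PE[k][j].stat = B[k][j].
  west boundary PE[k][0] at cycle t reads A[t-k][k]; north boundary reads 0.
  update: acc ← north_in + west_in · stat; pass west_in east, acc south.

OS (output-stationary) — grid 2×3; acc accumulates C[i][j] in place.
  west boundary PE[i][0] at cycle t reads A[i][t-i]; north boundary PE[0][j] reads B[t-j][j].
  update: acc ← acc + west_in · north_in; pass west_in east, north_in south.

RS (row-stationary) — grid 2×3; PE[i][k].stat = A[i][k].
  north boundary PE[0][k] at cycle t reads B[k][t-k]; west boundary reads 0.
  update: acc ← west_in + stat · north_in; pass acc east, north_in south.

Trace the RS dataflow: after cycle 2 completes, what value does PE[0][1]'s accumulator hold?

RS on a 2×3 grid — tracing PE[0][1] and its feeders:
  t=0 PE[0][0]: acc=54 h=54 v=9
  t=0 PE[0][1]: acc=0 h=0 v=0
  t=1 PE[0][0]: acc=24 h=24 v=4
  t=1 PE[0][1]: acc=74 h=74 v=5
  t=2 PE[0][0]: acc=48 h=48 v=8
  t=2 PE[0][1]: acc=56 h=56 v=8

PE[0][1].acc = 56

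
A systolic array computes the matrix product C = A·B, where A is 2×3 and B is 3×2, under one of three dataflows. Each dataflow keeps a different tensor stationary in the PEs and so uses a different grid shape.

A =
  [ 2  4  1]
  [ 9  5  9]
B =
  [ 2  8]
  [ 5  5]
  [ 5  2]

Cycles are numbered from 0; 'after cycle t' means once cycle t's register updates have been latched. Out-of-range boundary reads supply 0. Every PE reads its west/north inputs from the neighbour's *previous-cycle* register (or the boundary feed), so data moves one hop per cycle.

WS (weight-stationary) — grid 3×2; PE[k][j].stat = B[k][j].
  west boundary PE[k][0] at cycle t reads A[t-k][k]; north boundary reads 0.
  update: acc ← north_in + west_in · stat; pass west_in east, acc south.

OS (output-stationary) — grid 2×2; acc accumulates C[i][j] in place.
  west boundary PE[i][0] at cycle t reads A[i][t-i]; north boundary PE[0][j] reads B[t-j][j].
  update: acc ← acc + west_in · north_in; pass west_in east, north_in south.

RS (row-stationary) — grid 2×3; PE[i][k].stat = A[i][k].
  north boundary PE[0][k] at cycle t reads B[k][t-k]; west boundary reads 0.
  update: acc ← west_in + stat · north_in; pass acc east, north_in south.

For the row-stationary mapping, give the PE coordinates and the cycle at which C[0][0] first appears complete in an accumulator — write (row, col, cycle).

Under RS, C[0][0] lands at PE[0][2]:
  c0 r0c2: 0 / 0 / 0
  c1 r0c2: 0 / 0 / 0
  c2 r0c2: 29 / 29 / 5

(row, col, cycle) = (0, 2, 2)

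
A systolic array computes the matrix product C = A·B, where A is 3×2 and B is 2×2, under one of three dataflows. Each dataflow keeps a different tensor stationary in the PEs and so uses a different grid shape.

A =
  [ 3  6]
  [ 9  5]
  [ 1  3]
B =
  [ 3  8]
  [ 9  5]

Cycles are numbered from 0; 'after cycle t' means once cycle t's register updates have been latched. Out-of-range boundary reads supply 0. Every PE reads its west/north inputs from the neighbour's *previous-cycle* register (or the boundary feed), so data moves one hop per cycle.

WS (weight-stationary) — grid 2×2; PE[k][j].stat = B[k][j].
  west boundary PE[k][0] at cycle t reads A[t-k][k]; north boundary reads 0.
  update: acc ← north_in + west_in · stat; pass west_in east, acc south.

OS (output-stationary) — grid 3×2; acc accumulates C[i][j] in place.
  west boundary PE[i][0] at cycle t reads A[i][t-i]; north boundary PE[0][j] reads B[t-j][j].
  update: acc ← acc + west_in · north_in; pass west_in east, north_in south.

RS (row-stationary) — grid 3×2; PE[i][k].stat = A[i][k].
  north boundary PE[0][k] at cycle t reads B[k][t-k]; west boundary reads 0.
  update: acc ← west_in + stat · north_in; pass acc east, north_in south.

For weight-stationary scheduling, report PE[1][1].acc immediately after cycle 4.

WS (2×2). Following PE[1][1] plus its west/north inputs:
  cycle 0: PE[0][1] → acc 0, east 0, south 0
  cycle 0: PE[1][0] → acc 0, east 0, south 0
  cycle 0: PE[1][1] → acc 0, east 0, south 0
  cycle 1: PE[0][1] → acc 24, east 3, south 24
  cycle 1: PE[1][0] → acc 63, east 6, south 63
  cycle 1: PE[1][1] → acc 0, east 0, south 0
  cycle 2: PE[0][1] → acc 72, east 9, south 72
  cycle 2: PE[1][0] → acc 72, east 5, south 72
  cycle 2: PE[1][1] → acc 54, east 6, south 54
  cycle 3: PE[0][1] → acc 8, east 1, south 8
  cycle 3: PE[1][0] → acc 30, east 3, south 30
  cycle 3: PE[1][1] → acc 97, east 5, south 97
  cycle 4: PE[0][1] → acc 0, east 0, south 0
  cycle 4: PE[1][0] → acc 0, east 0, south 0
  cycle 4: PE[1][1] → acc 23, east 3, south 23

PE[1][1].acc = 23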